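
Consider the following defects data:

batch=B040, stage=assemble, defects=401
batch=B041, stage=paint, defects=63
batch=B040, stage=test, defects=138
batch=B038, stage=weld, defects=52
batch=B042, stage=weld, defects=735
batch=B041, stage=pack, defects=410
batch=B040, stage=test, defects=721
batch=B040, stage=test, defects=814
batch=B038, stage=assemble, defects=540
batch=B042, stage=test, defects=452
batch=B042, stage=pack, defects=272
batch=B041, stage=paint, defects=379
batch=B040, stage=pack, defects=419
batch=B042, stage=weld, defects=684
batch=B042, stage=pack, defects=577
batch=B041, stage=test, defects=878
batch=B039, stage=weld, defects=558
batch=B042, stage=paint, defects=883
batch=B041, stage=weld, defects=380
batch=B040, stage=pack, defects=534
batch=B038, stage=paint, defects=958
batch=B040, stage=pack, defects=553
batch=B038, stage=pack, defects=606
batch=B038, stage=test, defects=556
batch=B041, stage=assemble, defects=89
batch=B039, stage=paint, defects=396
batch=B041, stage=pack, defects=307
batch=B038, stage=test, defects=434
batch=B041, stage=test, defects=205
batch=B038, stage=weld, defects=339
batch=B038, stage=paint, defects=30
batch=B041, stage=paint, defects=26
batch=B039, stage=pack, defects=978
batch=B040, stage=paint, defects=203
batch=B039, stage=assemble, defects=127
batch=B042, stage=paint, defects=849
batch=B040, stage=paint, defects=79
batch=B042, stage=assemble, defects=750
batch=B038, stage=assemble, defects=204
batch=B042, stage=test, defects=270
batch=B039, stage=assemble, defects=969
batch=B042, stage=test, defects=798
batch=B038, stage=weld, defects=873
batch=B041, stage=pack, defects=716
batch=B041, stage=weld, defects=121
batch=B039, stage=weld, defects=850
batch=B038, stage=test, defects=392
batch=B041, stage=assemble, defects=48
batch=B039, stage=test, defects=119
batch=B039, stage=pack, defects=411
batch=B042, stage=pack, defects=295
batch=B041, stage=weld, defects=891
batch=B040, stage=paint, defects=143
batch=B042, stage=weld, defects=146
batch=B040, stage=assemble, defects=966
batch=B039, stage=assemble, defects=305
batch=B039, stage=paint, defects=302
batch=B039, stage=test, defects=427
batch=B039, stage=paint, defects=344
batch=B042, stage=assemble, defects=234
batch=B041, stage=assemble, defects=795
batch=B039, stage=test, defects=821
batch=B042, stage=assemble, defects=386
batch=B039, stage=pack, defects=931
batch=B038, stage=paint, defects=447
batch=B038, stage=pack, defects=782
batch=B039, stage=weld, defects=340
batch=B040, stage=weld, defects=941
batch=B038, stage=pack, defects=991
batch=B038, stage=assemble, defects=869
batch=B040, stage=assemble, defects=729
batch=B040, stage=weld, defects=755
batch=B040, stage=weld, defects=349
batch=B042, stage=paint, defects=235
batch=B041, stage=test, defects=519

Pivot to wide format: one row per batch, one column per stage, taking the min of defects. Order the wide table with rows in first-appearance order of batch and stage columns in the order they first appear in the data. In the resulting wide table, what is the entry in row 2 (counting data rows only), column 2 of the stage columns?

26

With rows in first-appearance order of batch, row 2 is batch=B041. stage columns in first-appearance order: assemble, paint, test, weld, pack; column 2 is paint.
Long rows with batch=B041, stage=paint: min(63, 379, 26) = 26.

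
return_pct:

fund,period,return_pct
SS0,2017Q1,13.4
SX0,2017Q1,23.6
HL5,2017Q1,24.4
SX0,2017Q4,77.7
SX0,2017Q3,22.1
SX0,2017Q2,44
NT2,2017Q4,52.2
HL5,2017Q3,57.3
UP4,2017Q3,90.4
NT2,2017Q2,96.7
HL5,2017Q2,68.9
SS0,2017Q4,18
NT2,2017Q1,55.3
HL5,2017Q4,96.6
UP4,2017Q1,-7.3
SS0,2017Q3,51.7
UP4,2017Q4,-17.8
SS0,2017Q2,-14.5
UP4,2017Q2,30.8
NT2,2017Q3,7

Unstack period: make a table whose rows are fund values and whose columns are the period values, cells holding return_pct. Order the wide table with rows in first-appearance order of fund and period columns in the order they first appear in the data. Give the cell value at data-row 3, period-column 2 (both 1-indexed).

96.6

With rows in first-appearance order of fund, row 3 is fund=HL5. period columns in first-appearance order: 2017Q1, 2017Q4, 2017Q3, 2017Q2; column 2 is 2017Q4.
Long rows with fund=HL5, period=2017Q4: return_pct = 96.6.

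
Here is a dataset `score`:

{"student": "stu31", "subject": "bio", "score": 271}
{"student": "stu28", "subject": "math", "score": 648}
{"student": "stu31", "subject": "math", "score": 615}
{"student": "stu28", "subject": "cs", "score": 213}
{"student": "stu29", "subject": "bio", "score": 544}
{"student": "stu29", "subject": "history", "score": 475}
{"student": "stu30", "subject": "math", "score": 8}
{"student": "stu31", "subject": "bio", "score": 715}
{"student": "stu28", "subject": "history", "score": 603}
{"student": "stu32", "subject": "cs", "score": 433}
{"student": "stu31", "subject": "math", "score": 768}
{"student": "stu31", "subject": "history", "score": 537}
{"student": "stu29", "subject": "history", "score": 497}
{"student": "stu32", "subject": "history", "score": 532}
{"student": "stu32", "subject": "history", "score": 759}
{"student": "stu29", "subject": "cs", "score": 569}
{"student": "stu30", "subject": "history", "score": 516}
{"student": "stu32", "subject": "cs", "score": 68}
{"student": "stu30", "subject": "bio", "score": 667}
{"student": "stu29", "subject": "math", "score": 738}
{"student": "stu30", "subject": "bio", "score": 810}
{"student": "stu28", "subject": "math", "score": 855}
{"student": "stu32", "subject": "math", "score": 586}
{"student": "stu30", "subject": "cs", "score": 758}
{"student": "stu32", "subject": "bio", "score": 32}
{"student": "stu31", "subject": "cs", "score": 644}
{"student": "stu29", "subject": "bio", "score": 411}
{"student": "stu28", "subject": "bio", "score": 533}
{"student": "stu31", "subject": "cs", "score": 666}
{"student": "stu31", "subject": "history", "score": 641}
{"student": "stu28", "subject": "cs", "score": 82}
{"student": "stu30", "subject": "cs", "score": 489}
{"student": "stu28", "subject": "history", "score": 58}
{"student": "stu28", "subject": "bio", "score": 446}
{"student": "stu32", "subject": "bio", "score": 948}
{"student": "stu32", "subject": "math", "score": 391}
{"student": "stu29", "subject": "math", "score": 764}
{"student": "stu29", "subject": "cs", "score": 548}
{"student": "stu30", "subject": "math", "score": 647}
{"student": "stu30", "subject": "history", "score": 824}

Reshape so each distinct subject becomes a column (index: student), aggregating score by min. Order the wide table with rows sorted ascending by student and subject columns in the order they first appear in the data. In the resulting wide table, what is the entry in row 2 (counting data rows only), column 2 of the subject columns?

With rows sorted ascending by student, row 2 is student=stu29. subject columns in first-appearance order: bio, math, cs, history; column 2 is math.
Long rows with student=stu29, subject=math: min(738, 764) = 738.

738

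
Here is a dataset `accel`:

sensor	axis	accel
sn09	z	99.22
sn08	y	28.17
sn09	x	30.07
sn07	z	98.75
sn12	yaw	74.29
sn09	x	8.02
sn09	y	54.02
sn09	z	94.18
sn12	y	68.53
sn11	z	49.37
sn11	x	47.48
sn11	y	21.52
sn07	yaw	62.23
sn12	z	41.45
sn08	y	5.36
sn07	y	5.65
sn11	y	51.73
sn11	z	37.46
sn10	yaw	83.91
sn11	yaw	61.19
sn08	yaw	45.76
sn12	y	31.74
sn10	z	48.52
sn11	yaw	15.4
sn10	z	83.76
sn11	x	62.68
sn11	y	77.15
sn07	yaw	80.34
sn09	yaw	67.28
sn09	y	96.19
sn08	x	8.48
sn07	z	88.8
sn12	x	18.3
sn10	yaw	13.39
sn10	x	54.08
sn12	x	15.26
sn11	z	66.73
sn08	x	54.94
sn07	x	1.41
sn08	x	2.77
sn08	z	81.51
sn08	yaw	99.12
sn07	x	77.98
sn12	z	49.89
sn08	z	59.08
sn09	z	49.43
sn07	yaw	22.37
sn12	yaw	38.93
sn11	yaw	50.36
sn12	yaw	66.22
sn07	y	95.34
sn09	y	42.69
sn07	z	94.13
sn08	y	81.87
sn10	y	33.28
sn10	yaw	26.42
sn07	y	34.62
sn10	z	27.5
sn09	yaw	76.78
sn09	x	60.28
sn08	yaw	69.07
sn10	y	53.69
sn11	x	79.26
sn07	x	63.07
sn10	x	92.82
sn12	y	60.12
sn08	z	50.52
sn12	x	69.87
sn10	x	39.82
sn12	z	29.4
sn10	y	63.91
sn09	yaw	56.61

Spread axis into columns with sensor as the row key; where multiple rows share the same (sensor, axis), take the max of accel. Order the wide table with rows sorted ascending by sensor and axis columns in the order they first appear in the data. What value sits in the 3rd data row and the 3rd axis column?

With rows sorted ascending by sensor, row 3 is sensor=sn09. axis columns in first-appearance order: z, y, x, yaw; column 3 is x.
Long rows with sensor=sn09, axis=x: max(30.07, 8.02, 60.28) = 60.28.

60.28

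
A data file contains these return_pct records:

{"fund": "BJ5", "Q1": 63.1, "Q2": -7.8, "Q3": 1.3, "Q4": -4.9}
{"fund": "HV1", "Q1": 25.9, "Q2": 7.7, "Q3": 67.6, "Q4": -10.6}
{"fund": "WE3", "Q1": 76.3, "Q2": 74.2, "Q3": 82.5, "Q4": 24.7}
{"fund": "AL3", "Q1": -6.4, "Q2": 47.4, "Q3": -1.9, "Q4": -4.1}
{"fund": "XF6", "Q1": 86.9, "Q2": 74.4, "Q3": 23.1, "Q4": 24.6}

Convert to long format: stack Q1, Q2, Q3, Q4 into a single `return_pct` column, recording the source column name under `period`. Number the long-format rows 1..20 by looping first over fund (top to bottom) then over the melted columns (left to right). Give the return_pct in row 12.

20 rows total (5 × 4). Row 12: index ⌊(12-1)/4⌋ = 2 into fund → WE3; (12-1) mod 4 = 3 into the melted columns → Q4.
So row 12 is (WE3, Q4, 24.7); return_pct = 24.7.

24.7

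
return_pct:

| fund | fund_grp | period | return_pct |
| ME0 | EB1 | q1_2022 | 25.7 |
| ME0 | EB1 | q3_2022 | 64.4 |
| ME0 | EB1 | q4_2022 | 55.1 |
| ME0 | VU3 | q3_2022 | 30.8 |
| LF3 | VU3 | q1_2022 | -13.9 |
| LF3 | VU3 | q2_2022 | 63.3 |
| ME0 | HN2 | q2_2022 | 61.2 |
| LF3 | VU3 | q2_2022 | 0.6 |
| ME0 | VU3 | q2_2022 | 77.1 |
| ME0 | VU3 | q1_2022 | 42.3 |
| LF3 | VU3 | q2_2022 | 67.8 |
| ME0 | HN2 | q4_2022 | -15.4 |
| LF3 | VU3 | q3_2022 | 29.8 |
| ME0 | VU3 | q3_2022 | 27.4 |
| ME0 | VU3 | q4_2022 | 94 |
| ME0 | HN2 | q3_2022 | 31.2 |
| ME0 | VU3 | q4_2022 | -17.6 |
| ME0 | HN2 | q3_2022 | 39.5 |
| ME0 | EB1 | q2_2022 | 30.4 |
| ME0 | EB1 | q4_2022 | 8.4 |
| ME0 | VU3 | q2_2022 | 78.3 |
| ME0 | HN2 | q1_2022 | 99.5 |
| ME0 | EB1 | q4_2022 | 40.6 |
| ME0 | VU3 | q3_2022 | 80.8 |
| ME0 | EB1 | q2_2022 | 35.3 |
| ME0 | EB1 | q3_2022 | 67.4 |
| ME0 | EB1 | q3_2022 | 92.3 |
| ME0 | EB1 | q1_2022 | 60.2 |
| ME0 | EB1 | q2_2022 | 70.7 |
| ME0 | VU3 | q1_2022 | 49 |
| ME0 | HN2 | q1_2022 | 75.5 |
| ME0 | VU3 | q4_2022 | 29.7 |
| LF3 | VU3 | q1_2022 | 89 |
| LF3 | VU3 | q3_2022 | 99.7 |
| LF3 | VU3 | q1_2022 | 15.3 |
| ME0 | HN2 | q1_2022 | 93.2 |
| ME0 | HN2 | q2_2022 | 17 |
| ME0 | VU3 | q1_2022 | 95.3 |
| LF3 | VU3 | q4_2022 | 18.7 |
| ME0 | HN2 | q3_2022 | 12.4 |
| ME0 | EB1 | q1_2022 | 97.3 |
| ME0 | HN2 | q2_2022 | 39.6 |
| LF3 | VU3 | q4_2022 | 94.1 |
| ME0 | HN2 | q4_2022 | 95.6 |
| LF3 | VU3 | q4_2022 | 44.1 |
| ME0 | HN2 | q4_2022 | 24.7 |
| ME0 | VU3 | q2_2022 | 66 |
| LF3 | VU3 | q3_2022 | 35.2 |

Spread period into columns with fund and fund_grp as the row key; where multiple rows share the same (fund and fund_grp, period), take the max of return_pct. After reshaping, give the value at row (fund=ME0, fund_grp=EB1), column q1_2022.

Rows with fund=ME0, fund_grp=EB1 and period=q1_2022: return_pct values are 25.7, 60.2, 97.3.
max(25.7, 60.2, 97.3) = 97.3.

97.3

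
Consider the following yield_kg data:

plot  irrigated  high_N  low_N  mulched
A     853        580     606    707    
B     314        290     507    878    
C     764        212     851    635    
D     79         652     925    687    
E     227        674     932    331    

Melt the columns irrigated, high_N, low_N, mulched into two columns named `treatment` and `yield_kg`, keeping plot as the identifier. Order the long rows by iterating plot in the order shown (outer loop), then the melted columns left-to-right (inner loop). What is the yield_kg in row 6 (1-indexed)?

20 rows total (5 × 4). Row 6: index ⌊(6-1)/4⌋ = 1 into plot → B; (6-1) mod 4 = 1 into the melted columns → high_N.
So row 6 is (B, high_N, 290); yield_kg = 290.

290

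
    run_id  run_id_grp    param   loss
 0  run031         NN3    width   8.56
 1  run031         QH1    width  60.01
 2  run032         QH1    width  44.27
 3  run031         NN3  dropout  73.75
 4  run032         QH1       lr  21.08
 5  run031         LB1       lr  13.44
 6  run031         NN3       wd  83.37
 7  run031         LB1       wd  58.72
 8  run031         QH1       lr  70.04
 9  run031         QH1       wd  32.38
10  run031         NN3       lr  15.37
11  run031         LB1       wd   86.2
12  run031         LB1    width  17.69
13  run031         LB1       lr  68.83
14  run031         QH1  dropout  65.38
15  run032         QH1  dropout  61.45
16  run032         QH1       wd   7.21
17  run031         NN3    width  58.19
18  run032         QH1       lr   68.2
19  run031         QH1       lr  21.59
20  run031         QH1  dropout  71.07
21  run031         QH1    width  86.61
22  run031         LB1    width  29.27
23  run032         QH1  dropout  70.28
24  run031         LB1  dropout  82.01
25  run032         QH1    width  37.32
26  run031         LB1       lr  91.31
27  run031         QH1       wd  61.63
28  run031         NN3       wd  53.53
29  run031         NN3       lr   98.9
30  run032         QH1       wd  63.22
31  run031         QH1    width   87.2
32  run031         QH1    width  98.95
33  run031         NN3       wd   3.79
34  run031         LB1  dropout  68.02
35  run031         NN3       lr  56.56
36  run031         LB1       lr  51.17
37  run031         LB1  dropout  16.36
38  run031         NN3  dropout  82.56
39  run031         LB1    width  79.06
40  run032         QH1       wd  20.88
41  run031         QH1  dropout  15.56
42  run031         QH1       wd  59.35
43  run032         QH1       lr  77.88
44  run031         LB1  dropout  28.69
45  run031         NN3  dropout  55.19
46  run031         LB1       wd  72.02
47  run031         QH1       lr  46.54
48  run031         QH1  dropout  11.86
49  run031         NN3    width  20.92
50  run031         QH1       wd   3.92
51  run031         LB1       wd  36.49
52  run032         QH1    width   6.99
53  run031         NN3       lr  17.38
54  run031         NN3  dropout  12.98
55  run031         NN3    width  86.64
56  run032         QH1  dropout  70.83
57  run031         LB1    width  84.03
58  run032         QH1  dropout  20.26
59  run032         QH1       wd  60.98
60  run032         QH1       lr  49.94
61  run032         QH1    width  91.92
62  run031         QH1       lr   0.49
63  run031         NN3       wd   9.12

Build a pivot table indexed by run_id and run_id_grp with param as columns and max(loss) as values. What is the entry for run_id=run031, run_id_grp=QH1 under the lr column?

Rows with run_id=run031, run_id_grp=QH1 and param=lr: loss values are 70.04, 21.59, 46.54, 0.49.
max(70.04, 21.59, 46.54, 0.49) = 70.04.

70.04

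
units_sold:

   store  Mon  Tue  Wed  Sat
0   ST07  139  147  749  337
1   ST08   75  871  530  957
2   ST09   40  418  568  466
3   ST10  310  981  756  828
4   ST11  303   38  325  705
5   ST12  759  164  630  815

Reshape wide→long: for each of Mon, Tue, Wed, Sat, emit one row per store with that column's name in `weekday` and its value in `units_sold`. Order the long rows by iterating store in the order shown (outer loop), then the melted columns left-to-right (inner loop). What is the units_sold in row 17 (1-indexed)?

303

24 rows total (6 × 4). Row 17: index ⌊(17-1)/4⌋ = 4 into store → ST11; (17-1) mod 4 = 0 into the melted columns → Mon.
So row 17 is (ST11, Mon, 303); units_sold = 303.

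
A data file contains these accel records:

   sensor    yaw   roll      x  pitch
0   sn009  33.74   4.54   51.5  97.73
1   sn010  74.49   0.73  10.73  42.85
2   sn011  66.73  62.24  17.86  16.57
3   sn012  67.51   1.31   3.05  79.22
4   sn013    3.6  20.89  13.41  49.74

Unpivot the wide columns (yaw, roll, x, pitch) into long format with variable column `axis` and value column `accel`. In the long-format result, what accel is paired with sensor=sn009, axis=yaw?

33.74

Unpivoting turns each (sensor, wide-column) pair into one long row.
The wide cell at row sn009, column yaw holds 33.74, so the long row (sn009, yaw) has accel=33.74.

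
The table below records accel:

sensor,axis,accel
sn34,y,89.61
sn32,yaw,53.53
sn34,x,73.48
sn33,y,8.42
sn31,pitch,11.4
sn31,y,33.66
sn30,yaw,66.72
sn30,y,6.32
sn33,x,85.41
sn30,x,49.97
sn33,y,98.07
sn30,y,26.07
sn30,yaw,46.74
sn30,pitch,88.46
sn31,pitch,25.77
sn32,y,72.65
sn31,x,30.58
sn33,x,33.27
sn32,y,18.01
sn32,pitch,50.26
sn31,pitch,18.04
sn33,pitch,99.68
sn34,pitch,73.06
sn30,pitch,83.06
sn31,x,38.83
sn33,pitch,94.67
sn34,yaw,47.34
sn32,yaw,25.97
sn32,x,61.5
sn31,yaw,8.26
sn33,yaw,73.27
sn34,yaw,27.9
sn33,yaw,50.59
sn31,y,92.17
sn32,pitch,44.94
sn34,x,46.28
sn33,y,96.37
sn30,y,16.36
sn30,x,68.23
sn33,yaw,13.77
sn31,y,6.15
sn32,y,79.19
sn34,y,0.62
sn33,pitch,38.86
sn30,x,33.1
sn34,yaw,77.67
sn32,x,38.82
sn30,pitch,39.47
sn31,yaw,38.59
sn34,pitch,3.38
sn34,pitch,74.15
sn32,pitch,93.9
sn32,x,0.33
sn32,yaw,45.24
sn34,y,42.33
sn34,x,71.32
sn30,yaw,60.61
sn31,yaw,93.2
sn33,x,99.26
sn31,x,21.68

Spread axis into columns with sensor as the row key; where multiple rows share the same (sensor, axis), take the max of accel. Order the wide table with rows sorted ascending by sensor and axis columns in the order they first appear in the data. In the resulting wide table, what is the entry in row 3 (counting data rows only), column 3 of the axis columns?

61.5

With rows sorted ascending by sensor, row 3 is sensor=sn32. axis columns in first-appearance order: y, yaw, x, pitch; column 3 is x.
Long rows with sensor=sn32, axis=x: max(61.5, 38.82, 0.33) = 61.5.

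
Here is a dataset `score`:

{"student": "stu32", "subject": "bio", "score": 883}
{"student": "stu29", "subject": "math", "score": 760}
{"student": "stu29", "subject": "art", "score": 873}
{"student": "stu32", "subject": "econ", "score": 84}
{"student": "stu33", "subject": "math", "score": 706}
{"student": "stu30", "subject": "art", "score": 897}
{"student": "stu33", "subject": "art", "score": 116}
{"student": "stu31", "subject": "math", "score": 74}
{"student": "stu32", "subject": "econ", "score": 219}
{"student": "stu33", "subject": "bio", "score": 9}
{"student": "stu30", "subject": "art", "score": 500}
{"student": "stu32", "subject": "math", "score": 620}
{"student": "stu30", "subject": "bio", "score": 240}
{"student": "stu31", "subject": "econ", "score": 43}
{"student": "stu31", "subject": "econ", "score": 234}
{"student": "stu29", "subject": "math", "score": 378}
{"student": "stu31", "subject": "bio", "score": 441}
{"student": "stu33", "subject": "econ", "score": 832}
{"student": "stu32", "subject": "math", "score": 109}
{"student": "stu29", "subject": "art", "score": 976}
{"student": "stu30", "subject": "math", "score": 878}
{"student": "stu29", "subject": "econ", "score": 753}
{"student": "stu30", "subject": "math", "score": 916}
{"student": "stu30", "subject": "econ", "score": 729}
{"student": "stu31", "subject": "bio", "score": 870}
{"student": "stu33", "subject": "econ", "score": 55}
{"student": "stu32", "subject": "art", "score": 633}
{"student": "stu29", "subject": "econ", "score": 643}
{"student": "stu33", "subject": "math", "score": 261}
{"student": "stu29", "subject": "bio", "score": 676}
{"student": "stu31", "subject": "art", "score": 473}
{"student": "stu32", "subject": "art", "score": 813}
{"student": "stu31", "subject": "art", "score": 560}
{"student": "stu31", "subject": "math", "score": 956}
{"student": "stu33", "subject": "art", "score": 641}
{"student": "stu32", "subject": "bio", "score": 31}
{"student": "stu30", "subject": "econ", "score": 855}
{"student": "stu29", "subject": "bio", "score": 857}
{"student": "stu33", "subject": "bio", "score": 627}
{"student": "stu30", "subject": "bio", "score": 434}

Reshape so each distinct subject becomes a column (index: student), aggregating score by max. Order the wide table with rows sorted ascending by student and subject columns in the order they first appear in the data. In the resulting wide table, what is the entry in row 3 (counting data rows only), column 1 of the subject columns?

With rows sorted ascending by student, row 3 is student=stu31. subject columns in first-appearance order: bio, math, art, econ; column 1 is bio.
Long rows with student=stu31, subject=bio: max(441, 870) = 870.

870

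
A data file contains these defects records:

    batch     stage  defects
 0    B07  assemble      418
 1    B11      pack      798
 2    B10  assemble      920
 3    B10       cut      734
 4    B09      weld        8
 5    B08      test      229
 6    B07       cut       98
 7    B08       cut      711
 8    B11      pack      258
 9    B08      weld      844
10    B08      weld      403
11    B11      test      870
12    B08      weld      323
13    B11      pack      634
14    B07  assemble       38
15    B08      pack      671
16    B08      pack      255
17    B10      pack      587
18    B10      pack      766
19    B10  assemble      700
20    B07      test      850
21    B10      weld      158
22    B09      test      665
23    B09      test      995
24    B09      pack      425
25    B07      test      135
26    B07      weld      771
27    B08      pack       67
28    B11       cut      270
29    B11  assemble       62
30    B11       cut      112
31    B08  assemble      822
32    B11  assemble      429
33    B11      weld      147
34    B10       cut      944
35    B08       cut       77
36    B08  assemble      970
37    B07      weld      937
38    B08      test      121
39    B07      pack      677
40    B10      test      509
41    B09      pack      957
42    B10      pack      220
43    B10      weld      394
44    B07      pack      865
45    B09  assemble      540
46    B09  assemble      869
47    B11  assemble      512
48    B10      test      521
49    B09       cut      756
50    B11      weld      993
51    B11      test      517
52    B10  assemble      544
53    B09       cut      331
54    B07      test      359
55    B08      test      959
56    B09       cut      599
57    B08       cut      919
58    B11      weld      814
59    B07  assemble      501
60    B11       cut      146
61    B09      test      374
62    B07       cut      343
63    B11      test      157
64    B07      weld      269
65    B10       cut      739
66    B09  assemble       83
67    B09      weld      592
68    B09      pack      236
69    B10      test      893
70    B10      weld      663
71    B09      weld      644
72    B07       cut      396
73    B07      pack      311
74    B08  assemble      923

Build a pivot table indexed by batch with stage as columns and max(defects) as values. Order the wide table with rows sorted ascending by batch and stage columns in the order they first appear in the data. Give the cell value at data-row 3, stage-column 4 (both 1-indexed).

With rows sorted ascending by batch, row 3 is batch=B09. stage columns in first-appearance order: assemble, pack, cut, weld, test; column 4 is weld.
Long rows with batch=B09, stage=weld: max(8, 592, 644) = 644.

644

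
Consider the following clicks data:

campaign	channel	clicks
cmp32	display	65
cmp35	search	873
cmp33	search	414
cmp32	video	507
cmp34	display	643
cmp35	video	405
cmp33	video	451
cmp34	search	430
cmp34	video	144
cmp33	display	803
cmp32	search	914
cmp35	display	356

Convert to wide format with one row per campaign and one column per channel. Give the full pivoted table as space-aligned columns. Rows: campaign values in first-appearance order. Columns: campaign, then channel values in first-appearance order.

Columns: campaign plus the 3 distinct channel values (display, search, video).
For example, row cmp32 column display takes clicks=65 from the long row (cmp32, display).

campaign  display  search  video
cmp32     65       914     507  
cmp35     356      873     405  
cmp33     803      414     451  
cmp34     643      430     144  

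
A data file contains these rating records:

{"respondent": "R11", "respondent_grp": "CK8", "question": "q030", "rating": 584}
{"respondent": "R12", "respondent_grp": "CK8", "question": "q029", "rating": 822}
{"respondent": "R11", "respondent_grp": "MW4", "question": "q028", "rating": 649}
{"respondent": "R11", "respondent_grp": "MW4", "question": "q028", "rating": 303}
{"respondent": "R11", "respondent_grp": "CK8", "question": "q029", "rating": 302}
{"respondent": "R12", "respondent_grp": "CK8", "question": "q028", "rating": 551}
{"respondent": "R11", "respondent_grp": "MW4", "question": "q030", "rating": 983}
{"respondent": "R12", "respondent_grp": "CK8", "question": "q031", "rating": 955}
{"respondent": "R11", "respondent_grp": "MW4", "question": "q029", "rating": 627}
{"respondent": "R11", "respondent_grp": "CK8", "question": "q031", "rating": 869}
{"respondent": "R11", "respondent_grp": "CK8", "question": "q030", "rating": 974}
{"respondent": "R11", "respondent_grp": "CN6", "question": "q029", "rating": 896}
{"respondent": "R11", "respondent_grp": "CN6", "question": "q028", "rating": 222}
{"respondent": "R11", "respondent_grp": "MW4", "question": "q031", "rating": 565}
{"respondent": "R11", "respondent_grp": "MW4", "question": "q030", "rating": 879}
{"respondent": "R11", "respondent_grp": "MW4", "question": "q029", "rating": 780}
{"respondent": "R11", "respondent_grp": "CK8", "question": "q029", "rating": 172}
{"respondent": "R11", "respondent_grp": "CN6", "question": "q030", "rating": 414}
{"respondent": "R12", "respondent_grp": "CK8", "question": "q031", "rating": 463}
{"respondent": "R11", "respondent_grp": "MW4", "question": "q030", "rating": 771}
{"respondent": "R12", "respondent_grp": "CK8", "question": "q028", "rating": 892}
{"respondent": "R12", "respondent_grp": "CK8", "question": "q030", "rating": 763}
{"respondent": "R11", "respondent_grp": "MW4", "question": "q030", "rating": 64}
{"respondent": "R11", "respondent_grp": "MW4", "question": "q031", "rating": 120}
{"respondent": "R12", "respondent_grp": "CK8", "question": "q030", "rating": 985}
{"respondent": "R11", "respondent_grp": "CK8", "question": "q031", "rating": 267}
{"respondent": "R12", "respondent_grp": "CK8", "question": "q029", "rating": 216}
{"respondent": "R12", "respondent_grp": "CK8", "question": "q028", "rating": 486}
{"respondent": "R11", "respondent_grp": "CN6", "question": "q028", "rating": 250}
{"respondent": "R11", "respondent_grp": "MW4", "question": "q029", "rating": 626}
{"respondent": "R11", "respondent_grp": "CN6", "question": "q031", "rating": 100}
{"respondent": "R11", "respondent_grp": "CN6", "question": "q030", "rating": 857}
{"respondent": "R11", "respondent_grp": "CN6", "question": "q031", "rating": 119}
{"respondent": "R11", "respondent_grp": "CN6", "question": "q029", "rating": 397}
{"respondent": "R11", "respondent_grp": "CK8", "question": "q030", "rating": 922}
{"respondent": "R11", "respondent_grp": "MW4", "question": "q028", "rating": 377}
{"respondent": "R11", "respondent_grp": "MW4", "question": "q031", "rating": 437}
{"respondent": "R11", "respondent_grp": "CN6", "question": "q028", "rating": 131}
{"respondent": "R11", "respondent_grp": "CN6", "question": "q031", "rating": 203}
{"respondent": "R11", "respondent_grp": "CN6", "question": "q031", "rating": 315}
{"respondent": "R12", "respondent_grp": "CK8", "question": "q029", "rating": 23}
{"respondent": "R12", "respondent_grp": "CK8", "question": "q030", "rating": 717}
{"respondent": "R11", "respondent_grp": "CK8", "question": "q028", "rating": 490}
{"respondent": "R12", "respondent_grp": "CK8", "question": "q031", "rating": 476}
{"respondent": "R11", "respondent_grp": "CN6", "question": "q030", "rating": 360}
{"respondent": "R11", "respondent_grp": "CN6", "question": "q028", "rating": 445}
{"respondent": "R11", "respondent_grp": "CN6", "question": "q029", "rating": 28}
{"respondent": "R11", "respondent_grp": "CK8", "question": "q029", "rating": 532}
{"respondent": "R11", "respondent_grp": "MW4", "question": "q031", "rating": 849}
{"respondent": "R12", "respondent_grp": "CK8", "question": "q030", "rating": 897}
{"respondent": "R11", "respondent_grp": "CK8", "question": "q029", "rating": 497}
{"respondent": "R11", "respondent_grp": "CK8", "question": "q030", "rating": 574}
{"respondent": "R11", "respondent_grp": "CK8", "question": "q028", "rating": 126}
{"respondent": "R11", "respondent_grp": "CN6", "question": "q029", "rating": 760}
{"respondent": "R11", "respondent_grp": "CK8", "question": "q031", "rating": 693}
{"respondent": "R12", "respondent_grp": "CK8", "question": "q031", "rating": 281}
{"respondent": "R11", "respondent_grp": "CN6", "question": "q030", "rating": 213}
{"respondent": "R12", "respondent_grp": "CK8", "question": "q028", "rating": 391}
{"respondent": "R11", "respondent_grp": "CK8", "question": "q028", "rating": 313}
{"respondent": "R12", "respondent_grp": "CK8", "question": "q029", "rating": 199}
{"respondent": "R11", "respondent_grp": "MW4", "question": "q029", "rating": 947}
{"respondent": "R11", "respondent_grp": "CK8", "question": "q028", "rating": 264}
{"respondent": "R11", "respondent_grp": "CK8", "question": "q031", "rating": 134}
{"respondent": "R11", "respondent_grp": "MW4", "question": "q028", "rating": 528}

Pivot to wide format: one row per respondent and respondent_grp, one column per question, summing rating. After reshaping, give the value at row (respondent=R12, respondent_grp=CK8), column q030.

3362

Rows with respondent=R12, respondent_grp=CK8 and question=q030: rating values are 763, 985, 717, 897.
763 + 985 + 717 + 897 = 3362.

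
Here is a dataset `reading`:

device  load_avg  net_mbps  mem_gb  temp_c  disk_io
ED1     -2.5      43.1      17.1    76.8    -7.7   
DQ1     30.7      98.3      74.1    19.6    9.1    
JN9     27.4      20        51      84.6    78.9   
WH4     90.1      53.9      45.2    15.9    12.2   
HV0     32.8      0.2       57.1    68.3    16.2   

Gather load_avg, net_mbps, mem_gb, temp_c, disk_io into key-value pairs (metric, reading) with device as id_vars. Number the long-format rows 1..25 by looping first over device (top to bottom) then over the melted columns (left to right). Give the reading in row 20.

12.2

25 rows total (5 × 5). Row 20: index ⌊(20-1)/5⌋ = 3 into device → WH4; (20-1) mod 5 = 4 into the melted columns → disk_io.
So row 20 is (WH4, disk_io, 12.2); reading = 12.2.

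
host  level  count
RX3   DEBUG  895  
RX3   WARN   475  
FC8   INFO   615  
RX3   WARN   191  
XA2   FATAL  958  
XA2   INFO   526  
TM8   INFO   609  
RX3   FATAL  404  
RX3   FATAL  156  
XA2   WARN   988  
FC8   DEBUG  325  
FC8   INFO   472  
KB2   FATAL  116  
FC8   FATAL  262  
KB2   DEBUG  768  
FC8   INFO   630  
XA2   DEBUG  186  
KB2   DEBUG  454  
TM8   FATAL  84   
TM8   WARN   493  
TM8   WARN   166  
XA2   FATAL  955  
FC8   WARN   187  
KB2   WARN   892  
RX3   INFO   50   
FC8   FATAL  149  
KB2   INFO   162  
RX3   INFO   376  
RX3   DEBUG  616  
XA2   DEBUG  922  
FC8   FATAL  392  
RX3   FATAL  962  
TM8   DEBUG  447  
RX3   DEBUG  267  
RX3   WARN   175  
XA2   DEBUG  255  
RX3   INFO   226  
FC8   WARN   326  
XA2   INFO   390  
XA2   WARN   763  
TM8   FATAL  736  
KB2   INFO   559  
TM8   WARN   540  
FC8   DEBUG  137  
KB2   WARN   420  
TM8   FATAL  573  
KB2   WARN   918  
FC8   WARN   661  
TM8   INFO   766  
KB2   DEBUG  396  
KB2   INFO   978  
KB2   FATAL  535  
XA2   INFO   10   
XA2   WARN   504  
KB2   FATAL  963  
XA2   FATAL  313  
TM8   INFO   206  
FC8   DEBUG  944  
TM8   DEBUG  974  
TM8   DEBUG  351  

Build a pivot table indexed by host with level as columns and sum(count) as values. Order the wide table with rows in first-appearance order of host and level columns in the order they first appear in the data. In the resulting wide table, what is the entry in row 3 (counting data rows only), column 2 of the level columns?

With rows in first-appearance order of host, row 3 is host=XA2. level columns in first-appearance order: DEBUG, WARN, INFO, FATAL; column 2 is WARN.
Long rows with host=XA2, level=WARN: 988 + 763 + 504 = 2255.

2255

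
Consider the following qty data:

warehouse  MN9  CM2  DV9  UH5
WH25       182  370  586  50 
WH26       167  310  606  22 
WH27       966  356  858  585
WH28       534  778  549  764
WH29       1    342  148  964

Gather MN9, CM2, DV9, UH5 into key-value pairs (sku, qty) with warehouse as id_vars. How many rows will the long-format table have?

5 warehouse values × 4 melted columns = 20 rows.

20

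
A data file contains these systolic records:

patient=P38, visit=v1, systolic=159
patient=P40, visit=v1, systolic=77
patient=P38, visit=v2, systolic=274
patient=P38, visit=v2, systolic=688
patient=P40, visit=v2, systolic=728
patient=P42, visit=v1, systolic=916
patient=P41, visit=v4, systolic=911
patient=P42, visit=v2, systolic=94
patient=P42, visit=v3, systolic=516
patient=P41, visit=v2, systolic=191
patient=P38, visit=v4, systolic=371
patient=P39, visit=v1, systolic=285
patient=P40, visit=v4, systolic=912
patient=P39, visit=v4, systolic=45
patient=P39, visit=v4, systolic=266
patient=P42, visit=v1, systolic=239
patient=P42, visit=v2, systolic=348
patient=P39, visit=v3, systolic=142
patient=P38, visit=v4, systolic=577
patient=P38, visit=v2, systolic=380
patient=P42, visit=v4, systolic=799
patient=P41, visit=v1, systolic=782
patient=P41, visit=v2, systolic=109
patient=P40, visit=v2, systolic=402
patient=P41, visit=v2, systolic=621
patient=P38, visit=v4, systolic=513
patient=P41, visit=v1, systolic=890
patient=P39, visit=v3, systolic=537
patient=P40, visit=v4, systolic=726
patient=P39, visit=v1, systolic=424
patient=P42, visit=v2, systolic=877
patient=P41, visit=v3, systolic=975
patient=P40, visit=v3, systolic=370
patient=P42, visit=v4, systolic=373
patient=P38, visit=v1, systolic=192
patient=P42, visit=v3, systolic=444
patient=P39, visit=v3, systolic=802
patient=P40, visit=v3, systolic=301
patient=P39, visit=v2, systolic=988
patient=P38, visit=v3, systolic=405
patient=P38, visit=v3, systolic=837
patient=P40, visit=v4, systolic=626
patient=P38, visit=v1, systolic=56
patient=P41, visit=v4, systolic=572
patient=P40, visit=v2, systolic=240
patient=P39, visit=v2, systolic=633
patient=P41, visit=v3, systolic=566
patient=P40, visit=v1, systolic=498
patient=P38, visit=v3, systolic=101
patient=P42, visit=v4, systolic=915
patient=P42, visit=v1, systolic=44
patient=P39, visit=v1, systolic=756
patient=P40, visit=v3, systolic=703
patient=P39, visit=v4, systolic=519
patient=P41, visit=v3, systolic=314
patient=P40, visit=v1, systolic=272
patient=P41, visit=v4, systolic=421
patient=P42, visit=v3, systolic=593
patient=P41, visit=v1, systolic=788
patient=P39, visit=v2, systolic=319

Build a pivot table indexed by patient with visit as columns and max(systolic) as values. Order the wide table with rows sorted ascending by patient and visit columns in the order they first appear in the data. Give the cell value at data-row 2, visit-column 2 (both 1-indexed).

With rows sorted ascending by patient, row 2 is patient=P39. visit columns in first-appearance order: v1, v2, v4, v3; column 2 is v2.
Long rows with patient=P39, visit=v2: max(988, 633, 319) = 988.

988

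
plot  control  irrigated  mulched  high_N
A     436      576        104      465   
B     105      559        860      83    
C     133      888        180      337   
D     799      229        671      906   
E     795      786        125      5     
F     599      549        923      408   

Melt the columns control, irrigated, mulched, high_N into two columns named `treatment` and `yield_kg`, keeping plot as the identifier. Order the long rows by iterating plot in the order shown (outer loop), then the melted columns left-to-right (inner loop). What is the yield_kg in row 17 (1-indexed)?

24 rows total (6 × 4). Row 17: index ⌊(17-1)/4⌋ = 4 into plot → E; (17-1) mod 4 = 0 into the melted columns → control.
So row 17 is (E, control, 795); yield_kg = 795.

795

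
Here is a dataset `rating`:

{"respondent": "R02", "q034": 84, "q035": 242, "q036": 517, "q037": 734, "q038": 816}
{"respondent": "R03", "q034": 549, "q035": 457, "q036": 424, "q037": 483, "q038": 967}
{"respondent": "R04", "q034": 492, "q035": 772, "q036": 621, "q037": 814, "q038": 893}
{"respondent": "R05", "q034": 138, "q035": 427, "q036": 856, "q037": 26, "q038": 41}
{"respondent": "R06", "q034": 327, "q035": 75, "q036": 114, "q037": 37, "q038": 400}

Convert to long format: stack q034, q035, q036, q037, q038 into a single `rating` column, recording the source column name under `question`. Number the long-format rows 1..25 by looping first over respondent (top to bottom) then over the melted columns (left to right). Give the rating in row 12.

772

25 rows total (5 × 5). Row 12: index ⌊(12-1)/5⌋ = 2 into respondent → R04; (12-1) mod 5 = 1 into the melted columns → q035.
So row 12 is (R04, q035, 772); rating = 772.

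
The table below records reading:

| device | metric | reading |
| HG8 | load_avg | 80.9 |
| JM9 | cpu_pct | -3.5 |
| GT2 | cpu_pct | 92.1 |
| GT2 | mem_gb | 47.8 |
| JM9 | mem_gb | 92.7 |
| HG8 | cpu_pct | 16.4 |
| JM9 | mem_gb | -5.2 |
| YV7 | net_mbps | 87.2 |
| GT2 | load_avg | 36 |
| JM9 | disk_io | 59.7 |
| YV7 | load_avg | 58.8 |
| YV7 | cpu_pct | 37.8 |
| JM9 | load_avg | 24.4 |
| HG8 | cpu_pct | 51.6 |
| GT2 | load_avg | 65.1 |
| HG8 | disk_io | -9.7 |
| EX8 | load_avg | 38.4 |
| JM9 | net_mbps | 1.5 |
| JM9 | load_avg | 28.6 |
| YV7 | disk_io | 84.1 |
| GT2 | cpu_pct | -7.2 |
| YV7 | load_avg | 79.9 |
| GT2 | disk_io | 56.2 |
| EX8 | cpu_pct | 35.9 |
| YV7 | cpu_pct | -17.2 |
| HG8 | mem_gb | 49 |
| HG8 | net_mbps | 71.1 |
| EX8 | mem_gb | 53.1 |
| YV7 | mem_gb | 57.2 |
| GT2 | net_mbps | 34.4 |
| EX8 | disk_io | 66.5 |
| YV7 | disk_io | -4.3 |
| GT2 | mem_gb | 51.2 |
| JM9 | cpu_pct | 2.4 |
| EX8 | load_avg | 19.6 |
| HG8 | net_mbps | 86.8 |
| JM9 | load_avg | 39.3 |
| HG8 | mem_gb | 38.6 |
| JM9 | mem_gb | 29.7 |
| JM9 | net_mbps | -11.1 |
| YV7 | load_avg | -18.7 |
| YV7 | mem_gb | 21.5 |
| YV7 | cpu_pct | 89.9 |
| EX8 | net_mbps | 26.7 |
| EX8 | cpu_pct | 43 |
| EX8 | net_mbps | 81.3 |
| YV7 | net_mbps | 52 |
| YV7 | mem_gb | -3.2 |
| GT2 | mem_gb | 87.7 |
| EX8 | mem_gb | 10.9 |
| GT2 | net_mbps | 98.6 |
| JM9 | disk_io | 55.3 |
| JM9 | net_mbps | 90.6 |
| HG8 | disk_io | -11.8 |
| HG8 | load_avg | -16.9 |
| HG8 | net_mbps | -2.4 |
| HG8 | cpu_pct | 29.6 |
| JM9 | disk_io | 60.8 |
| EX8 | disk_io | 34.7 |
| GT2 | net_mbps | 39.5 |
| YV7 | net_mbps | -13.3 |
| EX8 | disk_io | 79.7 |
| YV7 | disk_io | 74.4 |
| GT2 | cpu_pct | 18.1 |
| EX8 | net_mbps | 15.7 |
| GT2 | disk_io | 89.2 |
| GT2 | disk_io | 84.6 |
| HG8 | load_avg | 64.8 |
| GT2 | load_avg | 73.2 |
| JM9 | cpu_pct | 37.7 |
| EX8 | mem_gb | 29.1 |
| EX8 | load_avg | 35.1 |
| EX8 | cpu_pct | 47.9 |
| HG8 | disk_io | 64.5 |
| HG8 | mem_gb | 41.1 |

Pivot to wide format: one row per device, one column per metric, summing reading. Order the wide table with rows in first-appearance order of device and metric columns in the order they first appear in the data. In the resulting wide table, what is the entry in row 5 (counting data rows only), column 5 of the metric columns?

With rows in first-appearance order of device, row 5 is device=EX8. metric columns in first-appearance order: load_avg, cpu_pct, mem_gb, net_mbps, disk_io; column 5 is disk_io.
Long rows with device=EX8, metric=disk_io: 66.5 + 34.7 + 79.7 = 180.9.

180.9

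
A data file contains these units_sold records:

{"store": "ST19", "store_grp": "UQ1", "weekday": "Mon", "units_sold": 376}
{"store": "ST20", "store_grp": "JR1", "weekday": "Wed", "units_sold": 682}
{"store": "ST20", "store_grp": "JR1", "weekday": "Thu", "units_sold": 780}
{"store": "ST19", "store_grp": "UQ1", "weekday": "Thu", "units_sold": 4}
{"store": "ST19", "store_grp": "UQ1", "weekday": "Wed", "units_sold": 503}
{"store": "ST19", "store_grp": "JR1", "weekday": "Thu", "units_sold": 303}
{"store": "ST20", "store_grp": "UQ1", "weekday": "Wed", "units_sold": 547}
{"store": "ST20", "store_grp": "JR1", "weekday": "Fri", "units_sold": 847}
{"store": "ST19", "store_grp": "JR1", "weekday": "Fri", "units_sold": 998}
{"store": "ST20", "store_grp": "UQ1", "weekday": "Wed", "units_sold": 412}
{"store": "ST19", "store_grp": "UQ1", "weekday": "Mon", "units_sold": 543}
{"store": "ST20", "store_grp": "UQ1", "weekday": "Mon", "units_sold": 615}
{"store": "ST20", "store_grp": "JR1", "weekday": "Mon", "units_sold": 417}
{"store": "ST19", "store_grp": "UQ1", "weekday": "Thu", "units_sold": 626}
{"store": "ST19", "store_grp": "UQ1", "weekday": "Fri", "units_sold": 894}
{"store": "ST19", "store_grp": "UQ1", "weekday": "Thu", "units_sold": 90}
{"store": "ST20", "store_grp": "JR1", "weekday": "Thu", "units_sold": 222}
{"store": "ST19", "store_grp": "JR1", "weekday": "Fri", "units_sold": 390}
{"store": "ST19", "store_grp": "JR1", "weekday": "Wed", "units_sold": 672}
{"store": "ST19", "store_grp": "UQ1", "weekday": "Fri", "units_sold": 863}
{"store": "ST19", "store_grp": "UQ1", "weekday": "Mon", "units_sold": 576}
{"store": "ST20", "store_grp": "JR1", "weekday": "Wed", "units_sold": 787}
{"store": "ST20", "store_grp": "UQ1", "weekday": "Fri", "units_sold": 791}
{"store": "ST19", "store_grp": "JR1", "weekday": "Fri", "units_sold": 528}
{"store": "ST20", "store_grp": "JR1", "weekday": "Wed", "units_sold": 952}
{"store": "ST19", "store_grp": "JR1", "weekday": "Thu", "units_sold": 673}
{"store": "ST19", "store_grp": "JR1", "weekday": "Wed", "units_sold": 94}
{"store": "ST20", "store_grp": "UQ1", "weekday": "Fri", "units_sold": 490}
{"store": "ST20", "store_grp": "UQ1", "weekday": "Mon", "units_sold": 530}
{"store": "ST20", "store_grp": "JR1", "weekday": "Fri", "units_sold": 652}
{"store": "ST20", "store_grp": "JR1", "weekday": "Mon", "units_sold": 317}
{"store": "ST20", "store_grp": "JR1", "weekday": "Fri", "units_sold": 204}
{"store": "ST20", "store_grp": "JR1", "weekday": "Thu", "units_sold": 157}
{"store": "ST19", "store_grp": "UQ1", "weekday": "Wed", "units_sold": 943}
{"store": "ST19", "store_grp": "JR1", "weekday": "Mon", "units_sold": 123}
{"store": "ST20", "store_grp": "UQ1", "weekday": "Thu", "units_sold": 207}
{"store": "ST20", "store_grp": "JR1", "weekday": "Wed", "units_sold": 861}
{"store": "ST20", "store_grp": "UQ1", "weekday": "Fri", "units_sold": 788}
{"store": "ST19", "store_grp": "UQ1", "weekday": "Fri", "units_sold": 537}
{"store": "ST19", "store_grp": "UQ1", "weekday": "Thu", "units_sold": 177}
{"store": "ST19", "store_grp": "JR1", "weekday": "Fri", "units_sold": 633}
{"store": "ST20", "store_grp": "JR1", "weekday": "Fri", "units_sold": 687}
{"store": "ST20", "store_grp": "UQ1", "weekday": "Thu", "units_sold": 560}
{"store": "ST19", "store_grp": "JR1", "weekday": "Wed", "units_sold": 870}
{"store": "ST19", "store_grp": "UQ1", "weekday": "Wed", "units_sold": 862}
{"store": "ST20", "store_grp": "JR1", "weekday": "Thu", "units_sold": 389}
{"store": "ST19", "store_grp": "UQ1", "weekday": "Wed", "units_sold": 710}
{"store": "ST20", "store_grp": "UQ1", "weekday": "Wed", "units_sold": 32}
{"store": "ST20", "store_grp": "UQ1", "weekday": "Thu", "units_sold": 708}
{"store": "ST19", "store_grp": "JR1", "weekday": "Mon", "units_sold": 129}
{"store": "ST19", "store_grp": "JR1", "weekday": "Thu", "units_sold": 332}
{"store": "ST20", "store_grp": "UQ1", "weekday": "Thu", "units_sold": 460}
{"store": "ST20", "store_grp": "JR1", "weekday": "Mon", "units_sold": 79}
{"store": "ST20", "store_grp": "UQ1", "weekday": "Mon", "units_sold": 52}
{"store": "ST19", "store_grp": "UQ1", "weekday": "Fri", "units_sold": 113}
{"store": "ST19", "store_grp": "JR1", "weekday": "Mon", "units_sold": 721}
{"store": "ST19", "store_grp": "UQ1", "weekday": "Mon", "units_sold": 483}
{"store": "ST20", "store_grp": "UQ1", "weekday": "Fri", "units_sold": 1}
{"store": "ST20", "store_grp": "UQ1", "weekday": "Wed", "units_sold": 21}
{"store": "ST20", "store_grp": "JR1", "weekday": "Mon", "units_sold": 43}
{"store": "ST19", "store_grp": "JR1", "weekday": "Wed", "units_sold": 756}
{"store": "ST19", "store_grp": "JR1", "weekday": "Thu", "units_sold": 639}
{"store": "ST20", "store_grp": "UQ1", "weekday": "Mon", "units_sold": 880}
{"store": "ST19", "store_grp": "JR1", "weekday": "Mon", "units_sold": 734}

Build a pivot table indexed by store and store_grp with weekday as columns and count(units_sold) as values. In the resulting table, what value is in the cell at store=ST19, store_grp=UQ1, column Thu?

4

Rows with store=ST19, store_grp=UQ1 and weekday=Thu: units_sold values are 4, 626, 90, 177.
4 rows match — count = 4.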